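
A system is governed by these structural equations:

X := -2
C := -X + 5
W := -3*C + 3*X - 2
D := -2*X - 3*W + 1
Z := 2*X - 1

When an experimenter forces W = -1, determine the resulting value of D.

The intervention breaks the incoming arrows to W: W := -3*C + 3*X - 2 no longer applies, and W = -1.
D = -2*X - 3*W + 1  [with X=-2, W=-1]  = 8

8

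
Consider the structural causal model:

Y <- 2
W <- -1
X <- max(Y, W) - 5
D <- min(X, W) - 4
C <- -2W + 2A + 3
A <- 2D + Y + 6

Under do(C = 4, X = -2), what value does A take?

Under do(C = 4, X = -2), each intervened variable's structural equation is replaced by its fixed value.
D = min(X, W) - 4  [with X=-2, W=-1]  = -6
A = 2D + Y + 6  [with D=-6, Y=2]  = -4

-4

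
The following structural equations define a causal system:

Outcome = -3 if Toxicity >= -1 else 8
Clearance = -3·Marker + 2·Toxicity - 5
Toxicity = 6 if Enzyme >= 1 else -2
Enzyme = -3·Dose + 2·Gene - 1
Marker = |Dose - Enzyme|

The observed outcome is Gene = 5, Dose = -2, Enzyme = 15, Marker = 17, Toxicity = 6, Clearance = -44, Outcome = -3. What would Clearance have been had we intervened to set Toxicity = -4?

-64

The intervention breaks the incoming arrows to Toxicity: Toxicity = 6 if Enzyme >= 1 else -2 no longer applies, and Toxicity = -4.
Enzyme = -3·Dose + 2·Gene - 1  [with Dose=-2, Gene=5]  = 15
Marker = |Dose - Enzyme|  [with Dose=-2, Enzyme=15]  = 17
Clearance = -3·Marker + 2·Toxicity - 5  [with Marker=17, Toxicity=-4]  = -64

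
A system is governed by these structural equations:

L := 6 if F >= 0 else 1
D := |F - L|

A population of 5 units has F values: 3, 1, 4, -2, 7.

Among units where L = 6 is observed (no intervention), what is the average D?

2.75

E[D|L=6] averages over only the 4 units with L=6 (F = 3, 1, 4, 7): D = 3, 5, 2, 1, mean 2.75.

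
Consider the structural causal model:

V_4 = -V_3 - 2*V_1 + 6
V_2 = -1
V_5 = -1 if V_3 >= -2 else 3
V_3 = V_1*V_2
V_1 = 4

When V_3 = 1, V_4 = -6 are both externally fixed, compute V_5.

-1

Setting V_3 = 1, V_4 = -6 by intervention discards those variables' equations.
V_5 = -1 if V_3 >= -2 else 3  [with V_3=1]  = -1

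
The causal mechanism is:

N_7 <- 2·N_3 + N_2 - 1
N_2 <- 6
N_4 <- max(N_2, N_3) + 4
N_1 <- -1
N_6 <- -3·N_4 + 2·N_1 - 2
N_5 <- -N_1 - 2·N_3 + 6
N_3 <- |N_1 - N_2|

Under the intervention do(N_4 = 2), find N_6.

Under do(N_4=2), the mechanism N_4 <- max(N_2, N_3) + 4 is discarded; N_4 is fixed at 2.
N_6 = -3·N_4 + 2·N_1 - 2  [with N_4=2, N_1=-1]  = -10

-10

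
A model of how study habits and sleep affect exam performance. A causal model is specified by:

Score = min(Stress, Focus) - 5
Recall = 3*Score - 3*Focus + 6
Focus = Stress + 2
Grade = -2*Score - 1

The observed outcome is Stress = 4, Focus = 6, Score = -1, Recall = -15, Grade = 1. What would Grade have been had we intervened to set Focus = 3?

do(Focus=3) replaces the equation Focus = Stress + 2 with the constant Focus = 3.
Score = min(Stress, Focus) - 5  [with Stress=4, Focus=3]  = -2
Grade = -2*Score - 1  [with Score=-2]  = 3

3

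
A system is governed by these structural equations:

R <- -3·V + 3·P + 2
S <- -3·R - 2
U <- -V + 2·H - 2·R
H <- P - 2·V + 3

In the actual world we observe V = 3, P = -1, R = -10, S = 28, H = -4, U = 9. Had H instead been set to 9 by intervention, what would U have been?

The intervention breaks the incoming arrows to H: H <- P - 2·V + 3 no longer applies, and H = 9.
R = -3·V + 3·P + 2  [with V=3, P=-1]  = -10
U = -V + 2·H - 2·R  [with V=3, H=9, R=-10]  = 35

35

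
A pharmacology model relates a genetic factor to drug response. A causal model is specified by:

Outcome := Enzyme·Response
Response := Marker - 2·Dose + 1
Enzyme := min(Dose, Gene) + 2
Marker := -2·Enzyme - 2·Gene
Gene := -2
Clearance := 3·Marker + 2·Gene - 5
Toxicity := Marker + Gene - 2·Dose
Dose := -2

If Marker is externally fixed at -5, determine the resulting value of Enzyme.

Under do(Marker=-5), the mechanism Marker := -2·Enzyme - 2·Gene is discarded; Marker is fixed at -5.
Since Enzyme is not a descendant of the intervened variable, it is unaffected.
Enzyme = min(Dose, Gene) + 2  [with Dose=-2, Gene=-2]  = 0

0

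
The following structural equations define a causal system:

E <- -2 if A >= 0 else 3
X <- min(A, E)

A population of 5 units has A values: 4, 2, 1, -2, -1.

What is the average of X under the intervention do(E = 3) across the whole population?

0.6

do(E=3) breaks E's dependence on A. With E=3 fixed, X across the units is 3, 2, 1, -2, -1, mean 0.6.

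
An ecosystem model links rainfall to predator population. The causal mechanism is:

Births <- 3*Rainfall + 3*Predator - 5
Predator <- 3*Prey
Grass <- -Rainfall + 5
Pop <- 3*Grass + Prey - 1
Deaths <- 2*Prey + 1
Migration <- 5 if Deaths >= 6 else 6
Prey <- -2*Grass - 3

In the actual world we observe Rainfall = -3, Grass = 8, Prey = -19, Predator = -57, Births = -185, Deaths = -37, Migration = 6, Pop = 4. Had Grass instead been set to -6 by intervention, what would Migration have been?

Under do(Grass=-6), the mechanism Grass <- -Rainfall + 5 is discarded; Grass is fixed at -6.
Prey = -2*Grass - 3  [with Grass=-6]  = 9
Deaths = 2*Prey + 1  [with Prey=9]  = 19
Migration = 5 if Deaths >= 6 else 6  [with Deaths=19]  = 5

5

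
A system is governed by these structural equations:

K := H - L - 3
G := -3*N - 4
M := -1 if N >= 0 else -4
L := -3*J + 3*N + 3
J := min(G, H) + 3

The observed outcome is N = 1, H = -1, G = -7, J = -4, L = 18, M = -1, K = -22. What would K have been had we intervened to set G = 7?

The intervention breaks the incoming arrows to G: G := -3*N - 4 no longer applies, and G = 7.
J = min(G, H) + 3  [with G=7, H=-1]  = 2
L = -3*J + 3*N + 3  [with J=2, N=1]  = 0
K = H - L - 3  [with H=-1, L=0]  = -4

-4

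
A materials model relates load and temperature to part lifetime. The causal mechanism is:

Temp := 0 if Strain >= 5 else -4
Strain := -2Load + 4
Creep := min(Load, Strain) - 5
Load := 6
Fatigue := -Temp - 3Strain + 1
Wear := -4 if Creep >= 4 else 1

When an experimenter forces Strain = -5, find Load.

Under do(Strain=-5), the mechanism Strain := -2Load + 4 is discarded; Strain is fixed at -5.
Load is not downstream of the intervention, so its value is determined by the original equations.

6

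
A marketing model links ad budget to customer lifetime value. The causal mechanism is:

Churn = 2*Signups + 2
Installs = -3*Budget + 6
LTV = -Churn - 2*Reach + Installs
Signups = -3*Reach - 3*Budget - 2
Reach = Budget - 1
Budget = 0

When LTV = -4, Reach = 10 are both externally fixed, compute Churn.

The joint intervention fixes LTV = -4, Reach = 10, removing each variable's own equation.
Signups = -3*Reach - 3*Budget - 2  [with Reach=10, Budget=0]  = -32
Churn = 2*Signups + 2  [with Signups=-32]  = -62

-62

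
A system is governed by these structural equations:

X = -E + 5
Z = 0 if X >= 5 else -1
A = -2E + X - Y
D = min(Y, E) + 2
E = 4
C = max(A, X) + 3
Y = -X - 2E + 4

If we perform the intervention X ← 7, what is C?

13

do(X=7) replaces the equation X = -E + 5 with the constant X = 7.
Y = -X - 2E + 4  [with X=7, E=4]  = -11
A = -2E + X - Y  [with E=4, X=7, Y=-11]  = 10
C = max(A, X) + 3  [with A=10, X=7]  = 13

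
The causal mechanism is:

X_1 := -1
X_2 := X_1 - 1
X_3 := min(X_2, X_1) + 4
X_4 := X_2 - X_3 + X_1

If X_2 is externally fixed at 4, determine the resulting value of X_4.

0

Under do(X_2=4), the mechanism X_2 := X_1 - 1 is discarded; X_2 is fixed at 4.
X_3 = min(X_2, X_1) + 4  [with X_2=4, X_1=-1]  = 3
X_4 = X_2 - X_3 + X_1  [with X_2=4, X_3=3, X_1=-1]  = 0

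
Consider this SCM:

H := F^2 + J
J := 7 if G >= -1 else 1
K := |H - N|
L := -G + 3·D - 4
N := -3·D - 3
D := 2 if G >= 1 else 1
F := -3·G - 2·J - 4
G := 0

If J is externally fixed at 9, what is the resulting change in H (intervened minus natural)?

162

The intervention breaks the incoming arrows to J: J := 7 if G >= -1 else 1 no longer applies, and J = 9.
F = -3·G - 2·J - 4  [with G=0, J=9]  = -22
H = F^2 + J  [with F=-22, J=9]  = 493
Without intervention: J = 7 if G >= -1 else 1  [with G=0]  = 7; F = -3·G - 2·J - 4  [with G=0, J=7]  = -18; H = F^2 + J  [with F=-18, J=7]  = 331.
Change = 493 − 331 = 162.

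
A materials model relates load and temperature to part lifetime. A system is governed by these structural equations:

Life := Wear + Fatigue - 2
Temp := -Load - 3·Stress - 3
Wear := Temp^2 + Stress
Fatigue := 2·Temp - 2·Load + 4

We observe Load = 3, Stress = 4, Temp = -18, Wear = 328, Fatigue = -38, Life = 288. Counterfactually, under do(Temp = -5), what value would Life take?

The intervention breaks the incoming arrows to Temp: Temp := -Load - 3·Stress - 3 no longer applies, and Temp = -5.
Wear = Temp^2 + Stress  [with Temp=-5, Stress=4]  = 29
Fatigue = 2·Temp - 2·Load + 4  [with Temp=-5, Load=3]  = -12
Life = Wear + Fatigue - 2  [with Wear=29, Fatigue=-12]  = 15

15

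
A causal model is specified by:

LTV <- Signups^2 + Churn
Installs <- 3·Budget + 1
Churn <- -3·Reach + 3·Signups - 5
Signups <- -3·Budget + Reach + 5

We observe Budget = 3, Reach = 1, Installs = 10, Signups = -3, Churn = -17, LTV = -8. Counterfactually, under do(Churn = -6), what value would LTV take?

3

The intervention breaks the incoming arrows to Churn: Churn <- -3·Reach + 3·Signups - 5 no longer applies, and Churn = -6.
Signups = -3·Budget + Reach + 5  [with Budget=3, Reach=1]  = -3
LTV = Signups^2 + Churn  [with Signups=-3, Churn=-6]  = 3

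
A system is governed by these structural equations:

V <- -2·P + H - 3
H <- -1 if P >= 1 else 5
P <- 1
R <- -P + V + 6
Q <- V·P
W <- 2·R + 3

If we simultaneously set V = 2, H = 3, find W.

17

Setting V = 2, H = 3 by intervention discards those variables' equations.
R = -P + V + 6  [with P=1, V=2]  = 7
W = 2·R + 3  [with R=7]  = 17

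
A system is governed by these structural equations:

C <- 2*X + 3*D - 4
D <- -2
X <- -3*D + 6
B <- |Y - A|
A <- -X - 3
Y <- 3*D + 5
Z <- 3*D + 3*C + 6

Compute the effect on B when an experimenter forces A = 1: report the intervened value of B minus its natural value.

-12

The intervention breaks the incoming arrows to A: A <- -X - 3 no longer applies, and A = 1.
Y = 3*D + 5  [with D=-2]  = -1
B = |Y - A|  [with Y=-1, A=1]  = 2
Without intervention: X = -3*D + 6  [with D=-2]  = 12; A = -X - 3  [with X=12]  = -15; Y = 3*D + 5  [with D=-2]  = -1; B = |Y - A|  [with Y=-1, A=-15]  = 14.
Change = 2 − 14 = -12.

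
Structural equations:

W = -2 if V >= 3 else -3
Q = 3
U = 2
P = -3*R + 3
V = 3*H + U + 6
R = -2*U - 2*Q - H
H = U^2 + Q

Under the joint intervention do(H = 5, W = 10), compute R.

Setting H = 5, W = 10 by intervention discards those variables' equations.
R = -2*U - 2*Q - H  [with U=2, Q=3, H=5]  = -15

-15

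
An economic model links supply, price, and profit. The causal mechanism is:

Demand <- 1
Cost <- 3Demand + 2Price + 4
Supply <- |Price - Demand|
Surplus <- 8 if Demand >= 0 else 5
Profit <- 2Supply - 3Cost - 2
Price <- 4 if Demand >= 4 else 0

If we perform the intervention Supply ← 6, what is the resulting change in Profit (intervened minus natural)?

10

do(Supply=6) replaces the equation Supply <- |Price - Demand| with the constant Supply = 6.
Price = 4 if Demand >= 4 else 0  [with Demand=1]  = 0
Cost = 3Demand + 2Price + 4  [with Demand=1, Price=0]  = 7
Profit = 2Supply - 3Cost - 2  [with Supply=6, Cost=7]  = -11
Without intervention: Price = 4 if Demand >= 4 else 0  [with Demand=1]  = 0; Supply = |Price - Demand|  [with Price=0, Demand=1]  = 1; Cost = 3Demand + 2Price + 4  [with Demand=1, Price=0]  = 7; Profit = 2Supply - 3Cost - 2  [with Supply=1, Cost=7]  = -21.
Change = -11 − (-21) = 10.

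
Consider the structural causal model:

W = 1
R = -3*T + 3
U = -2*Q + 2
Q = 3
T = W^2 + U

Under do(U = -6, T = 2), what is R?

Setting U = -6, T = 2 by intervention discards those variables' equations.
R = -3*T + 3  [with T=2]  = -3

-3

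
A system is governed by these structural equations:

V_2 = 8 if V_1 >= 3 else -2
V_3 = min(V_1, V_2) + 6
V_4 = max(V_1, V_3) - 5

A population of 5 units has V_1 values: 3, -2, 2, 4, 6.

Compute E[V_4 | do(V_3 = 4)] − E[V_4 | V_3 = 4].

do(V_3=4) breaks V_3's dependence on V_1. With V_3=4 fixed, V_4 across the units is -1, -1, -1, -1, 1, mean -0.6.
Conditioning on V_3=4 selects the 2 unit(s) with V_1 ∈ {-2, 2}. Their V_4 values: -1, -1. Mean = -1.
Difference = -0.6 − (-1) = 0.4.

0.4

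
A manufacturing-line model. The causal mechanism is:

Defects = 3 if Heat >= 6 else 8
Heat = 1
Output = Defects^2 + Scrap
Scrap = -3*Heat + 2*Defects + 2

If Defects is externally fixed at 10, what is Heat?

1

Under do(Defects=10), the mechanism Defects = 3 if Heat >= 6 else 8 is discarded; Defects is fixed at 10.
Heat is not downstream of the intervention, so its value is determined by the original equations.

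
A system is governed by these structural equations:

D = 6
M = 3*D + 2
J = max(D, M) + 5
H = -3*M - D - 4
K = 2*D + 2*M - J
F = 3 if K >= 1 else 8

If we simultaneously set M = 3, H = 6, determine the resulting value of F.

3

The joint intervention fixes M = 3, H = 6, removing each variable's own equation.
J = max(D, M) + 5  [with D=6, M=3]  = 11
K = 2*D + 2*M - J  [with D=6, M=3, J=11]  = 7
F = 3 if K >= 1 else 8  [with K=7]  = 3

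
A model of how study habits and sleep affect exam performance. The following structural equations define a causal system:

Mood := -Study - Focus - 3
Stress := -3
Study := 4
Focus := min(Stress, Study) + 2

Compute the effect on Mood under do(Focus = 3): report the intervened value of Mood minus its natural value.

The intervention breaks the incoming arrows to Focus: Focus := min(Stress, Study) + 2 no longer applies, and Focus = 3.
Mood = -Study - Focus - 3  [with Study=4, Focus=3]  = -10
Without intervention: Focus = min(Stress, Study) + 2  [with Stress=-3, Study=4]  = -1; Mood = -Study - Focus - 3  [with Study=4, Focus=-1]  = -6.
Change = -10 − (-6) = -4.

-4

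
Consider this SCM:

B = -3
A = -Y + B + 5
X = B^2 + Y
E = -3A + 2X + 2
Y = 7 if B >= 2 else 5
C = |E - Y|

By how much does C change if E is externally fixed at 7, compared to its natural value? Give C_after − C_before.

The intervention breaks the incoming arrows to E: E = -3A + 2X + 2 no longer applies, and E = 7.
Y = 7 if B >= 2 else 5  [with B=-3]  = 5
C = |E - Y|  [with E=7, Y=5]  = 2
Without intervention: Y = 7 if B >= 2 else 5  [with B=-3]  = 5; X = B^2 + Y  [with B=-3, Y=5]  = 14; A = -Y + B + 5  [with Y=5, B=-3]  = -3; E = -3A + 2X + 2  [with A=-3, X=14]  = 39; C = |E - Y|  [with E=39, Y=5]  = 34.
Change = 2 − 34 = -32.

-32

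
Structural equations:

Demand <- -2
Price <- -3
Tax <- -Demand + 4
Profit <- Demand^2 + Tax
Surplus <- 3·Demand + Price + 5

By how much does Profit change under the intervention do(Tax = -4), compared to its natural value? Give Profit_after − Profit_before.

The intervention breaks the incoming arrows to Tax: Tax <- -Demand + 4 no longer applies, and Tax = -4.
Profit = Demand^2 + Tax  [with Demand=-2, Tax=-4]  = 0
Without intervention: Tax = -Demand + 4  [with Demand=-2]  = 6; Profit = Demand^2 + Tax  [with Demand=-2, Tax=6]  = 10.
Change = 0 − 10 = -10.

-10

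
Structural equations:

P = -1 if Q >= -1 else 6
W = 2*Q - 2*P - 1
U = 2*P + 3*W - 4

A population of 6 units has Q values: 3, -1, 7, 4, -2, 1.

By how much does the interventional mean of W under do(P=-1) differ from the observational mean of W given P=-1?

Under do(P=-1), P's equation is replaced by P=-1 for every unit. Per-unit W: 7, -1, 15, 9, -3, 3. Mean = 5.
Conditioning on P=-1 selects the 5 unit(s) with Q ∈ {3, -1, 7, 4, 1}. Their W values: 7, -1, 15, 9, 3. Mean = 6.6.
Difference = 5 − 6.6 = -1.6.

-1.6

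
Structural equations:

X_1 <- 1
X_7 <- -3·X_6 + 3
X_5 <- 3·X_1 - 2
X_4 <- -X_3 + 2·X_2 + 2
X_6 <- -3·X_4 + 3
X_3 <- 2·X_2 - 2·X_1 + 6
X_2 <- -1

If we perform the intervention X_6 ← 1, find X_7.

0

Intervening sets X_6 = 1 and removes its equation (X_6 <- -3·X_4 + 3).
X_7 = -3·X_6 + 3  [with X_6=1]  = 0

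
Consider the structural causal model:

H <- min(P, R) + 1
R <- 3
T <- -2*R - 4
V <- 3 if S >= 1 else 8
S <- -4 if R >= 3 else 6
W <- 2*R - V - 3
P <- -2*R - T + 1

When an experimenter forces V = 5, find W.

-2

Intervening sets V = 5 and removes its equation (V <- 3 if S >= 1 else 8).
W = 2*R - V - 3  [with R=3, V=5]  = -2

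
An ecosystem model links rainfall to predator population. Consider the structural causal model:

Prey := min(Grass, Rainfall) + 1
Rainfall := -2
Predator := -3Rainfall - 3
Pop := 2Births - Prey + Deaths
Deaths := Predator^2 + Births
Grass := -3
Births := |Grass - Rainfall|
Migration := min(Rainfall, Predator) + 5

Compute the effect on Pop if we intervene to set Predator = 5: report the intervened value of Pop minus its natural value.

do(Predator=5) replaces the equation Predator := -3Rainfall - 3 with the constant Predator = 5.
Prey = min(Grass, Rainfall) + 1  [with Grass=-3, Rainfall=-2]  = -2
Births = |Grass - Rainfall|  [with Grass=-3, Rainfall=-2]  = 1
Deaths = Predator^2 + Births  [with Predator=5, Births=1]  = 26
Pop = 2Births - Prey + Deaths  [with Births=1, Prey=-2, Deaths=26]  = 30
Without intervention: Prey = min(Grass, Rainfall) + 1  [with Grass=-3, Rainfall=-2]  = -2; Predator = -3Rainfall - 3  [with Rainfall=-2]  = 3; Births = |Grass - Rainfall|  [with Grass=-3, Rainfall=-2]  = 1; Deaths = Predator^2 + Births  [with Predator=3, Births=1]  = 10; Pop = 2Births - Prey + Deaths  [with Births=1, Prey=-2, Deaths=10]  = 14.
Change = 30 − 14 = 16.

16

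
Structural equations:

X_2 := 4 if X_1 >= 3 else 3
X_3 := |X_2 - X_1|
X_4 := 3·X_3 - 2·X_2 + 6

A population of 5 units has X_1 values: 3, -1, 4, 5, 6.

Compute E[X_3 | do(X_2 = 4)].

1.8

Under do(X_2=4), X_2's equation is replaced by X_2=4 for every unit. Per-unit X_3: 1, 5, 0, 1, 2. Mean = 1.8.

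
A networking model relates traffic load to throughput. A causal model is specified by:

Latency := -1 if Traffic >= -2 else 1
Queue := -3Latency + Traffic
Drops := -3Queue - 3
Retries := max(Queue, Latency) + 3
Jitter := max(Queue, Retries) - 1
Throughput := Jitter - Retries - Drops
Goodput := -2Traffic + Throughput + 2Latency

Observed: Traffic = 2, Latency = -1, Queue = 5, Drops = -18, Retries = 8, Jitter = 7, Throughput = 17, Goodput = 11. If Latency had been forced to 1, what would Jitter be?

Under do(Latency=1), the mechanism Latency := -1 if Traffic >= -2 else 1 is discarded; Latency is fixed at 1.
Queue = -3Latency + Traffic  [with Latency=1, Traffic=2]  = -1
Retries = max(Queue, Latency) + 3  [with Queue=-1, Latency=1]  = 4
Jitter = max(Queue, Retries) - 1  [with Queue=-1, Retries=4]  = 3

3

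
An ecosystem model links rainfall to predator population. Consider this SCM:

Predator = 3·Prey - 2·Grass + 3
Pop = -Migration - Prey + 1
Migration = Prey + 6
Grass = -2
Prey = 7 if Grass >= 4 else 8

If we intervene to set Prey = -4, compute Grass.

Under do(Prey=-4), the mechanism Prey = 7 if Grass >= 4 else 8 is discarded; Prey is fixed at -4.
Grass is not downstream of the intervention, so its value is determined by the original equations.

-2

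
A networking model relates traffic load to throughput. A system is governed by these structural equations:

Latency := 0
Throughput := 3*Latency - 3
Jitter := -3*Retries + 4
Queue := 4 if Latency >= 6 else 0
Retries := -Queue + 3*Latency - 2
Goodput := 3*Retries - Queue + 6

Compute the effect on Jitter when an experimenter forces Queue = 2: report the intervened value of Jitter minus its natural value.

6

Under do(Queue=2), the mechanism Queue := 4 if Latency >= 6 else 0 is discarded; Queue is fixed at 2.
Retries = -Queue + 3*Latency - 2  [with Queue=2, Latency=0]  = -4
Jitter = -3*Retries + 4  [with Retries=-4]  = 16
Without intervention: Queue = 4 if Latency >= 6 else 0  [with Latency=0]  = 0; Retries = -Queue + 3*Latency - 2  [with Queue=0, Latency=0]  = -2; Jitter = -3*Retries + 4  [with Retries=-2]  = 10.
Change = 16 − 10 = 6.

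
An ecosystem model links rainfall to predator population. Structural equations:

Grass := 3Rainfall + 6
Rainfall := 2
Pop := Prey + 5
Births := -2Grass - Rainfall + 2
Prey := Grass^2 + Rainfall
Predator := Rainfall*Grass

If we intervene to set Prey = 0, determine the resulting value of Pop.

The intervention breaks the incoming arrows to Prey: Prey := Grass^2 + Rainfall no longer applies, and Prey = 0.
Pop = Prey + 5  [with Prey=0]  = 5

5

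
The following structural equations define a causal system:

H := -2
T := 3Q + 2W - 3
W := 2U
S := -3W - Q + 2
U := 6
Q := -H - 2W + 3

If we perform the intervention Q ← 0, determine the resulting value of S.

Under do(Q=0), the mechanism Q := -H - 2W + 3 is discarded; Q is fixed at 0.
W = 2U  [with U=6]  = 12
S = -3W - Q + 2  [with W=12, Q=0]  = -34

-34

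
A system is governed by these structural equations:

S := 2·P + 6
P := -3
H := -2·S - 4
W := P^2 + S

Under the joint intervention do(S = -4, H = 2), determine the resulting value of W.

5

The joint intervention fixes S = -4, H = 2, removing each variable's own equation.
W = P^2 + S  [with P=-3, S=-4]  = 5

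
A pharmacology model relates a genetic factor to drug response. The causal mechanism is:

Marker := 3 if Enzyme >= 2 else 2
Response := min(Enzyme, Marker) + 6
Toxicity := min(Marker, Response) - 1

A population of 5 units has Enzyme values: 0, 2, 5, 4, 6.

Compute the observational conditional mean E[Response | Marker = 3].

Conditioning on Marker=3 selects the 4 unit(s) with Enzyme ∈ {2, 5, 4, 6}. Their Response values: 8, 9, 9, 9. Mean = 8.75.

8.75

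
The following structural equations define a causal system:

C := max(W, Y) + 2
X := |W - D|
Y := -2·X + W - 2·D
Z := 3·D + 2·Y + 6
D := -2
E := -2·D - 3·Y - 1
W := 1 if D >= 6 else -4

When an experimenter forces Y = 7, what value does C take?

The intervention breaks the incoming arrows to Y: Y := -2·X + W - 2·D no longer applies, and Y = 7.
W = 1 if D >= 6 else -4  [with D=-2]  = -4
C = max(W, Y) + 2  [with W=-4, Y=7]  = 9

9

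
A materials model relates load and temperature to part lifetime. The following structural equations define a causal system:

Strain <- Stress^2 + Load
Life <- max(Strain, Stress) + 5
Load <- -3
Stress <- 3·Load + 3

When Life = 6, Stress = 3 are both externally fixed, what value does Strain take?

Setting Life = 6, Stress = 3 by intervention discards those variables' equations.
Strain = Stress^2 + Load  [with Stress=3, Load=-3]  = 6

6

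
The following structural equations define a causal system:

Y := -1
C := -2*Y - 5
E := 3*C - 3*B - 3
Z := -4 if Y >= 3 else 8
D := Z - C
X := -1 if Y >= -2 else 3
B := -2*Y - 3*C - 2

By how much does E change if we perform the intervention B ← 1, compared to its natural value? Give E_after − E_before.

24

Intervening sets B = 1 and removes its equation (B := -2*Y - 3*C - 2).
C = -2*Y - 5  [with Y=-1]  = -3
E = 3*C - 3*B - 3  [with C=-3, B=1]  = -15
Without intervention: C = -2*Y - 5  [with Y=-1]  = -3; B = -2*Y - 3*C - 2  [with Y=-1, C=-3]  = 9; E = 3*C - 3*B - 3  [with C=-3, B=9]  = -39.
Change = -15 − (-39) = 24.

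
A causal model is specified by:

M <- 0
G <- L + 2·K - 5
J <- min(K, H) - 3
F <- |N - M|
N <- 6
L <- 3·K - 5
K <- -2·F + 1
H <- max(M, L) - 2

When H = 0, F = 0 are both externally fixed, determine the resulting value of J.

Under do(H = 0, F = 0), each intervened variable's structural equation is replaced by its fixed value.
K = -2·F + 1  [with F=0]  = 1
J = min(K, H) - 3  [with K=1, H=0]  = -3

-3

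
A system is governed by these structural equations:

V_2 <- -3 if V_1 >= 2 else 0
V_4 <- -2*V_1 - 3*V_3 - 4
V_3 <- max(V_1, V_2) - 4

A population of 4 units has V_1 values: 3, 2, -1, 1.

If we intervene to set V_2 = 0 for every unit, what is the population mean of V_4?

The intervention sets V_2=0 in all 4 units regardless of V_1. Recomputing V_4 per unit gives -7, -2, 10, 3; average 1.

1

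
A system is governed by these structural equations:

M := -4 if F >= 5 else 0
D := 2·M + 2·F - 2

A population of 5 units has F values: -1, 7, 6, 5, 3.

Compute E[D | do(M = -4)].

-2

Every unit gets M=-4 under the intervention. D values become -12, 4, 2, 0, -4; E[D|do(M=-4)] = -2.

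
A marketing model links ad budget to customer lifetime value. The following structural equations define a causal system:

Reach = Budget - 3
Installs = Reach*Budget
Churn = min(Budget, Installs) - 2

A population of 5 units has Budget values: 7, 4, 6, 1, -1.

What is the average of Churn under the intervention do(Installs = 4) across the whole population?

do(Installs=4) breaks Installs's dependence on Budget. With Installs=4 fixed, Churn across the units is 2, 2, 2, -1, -3, mean 0.4.

0.4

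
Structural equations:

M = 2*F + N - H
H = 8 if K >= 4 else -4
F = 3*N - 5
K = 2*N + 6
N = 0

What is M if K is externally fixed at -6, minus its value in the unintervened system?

12

do(K=-6) replaces the equation K = 2*N + 6 with the constant K = -6.
F = 3*N - 5  [with N=0]  = -5
H = 8 if K >= 4 else -4  [with K=-6]  = -4
M = 2*F + N - H  [with F=-5, N=0, H=-4]  = -6
Without intervention: F = 3*N - 5  [with N=0]  = -5; K = 2*N + 6  [with N=0]  = 6; H = 8 if K >= 4 else -4  [with K=6]  = 8; M = 2*F + N - H  [with F=-5, N=0, H=8]  = -18.
Change = -6 − (-18) = 12.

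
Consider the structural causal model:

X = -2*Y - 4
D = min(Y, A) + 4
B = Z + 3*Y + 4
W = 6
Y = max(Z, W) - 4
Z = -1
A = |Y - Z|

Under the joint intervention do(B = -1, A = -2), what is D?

2

Under do(B = -1, A = -2), each intervened variable's structural equation is replaced by its fixed value.
Y = max(Z, W) - 4  [with Z=-1, W=6]  = 2
D = min(Y, A) + 4  [with Y=2, A=-2]  = 2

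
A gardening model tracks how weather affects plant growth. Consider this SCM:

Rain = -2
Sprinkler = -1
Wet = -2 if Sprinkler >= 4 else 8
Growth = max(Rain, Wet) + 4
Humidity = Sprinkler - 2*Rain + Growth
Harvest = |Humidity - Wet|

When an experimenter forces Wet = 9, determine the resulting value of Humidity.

16

do(Wet=9) replaces the equation Wet = -2 if Sprinkler >= 4 else 8 with the constant Wet = 9.
Growth = max(Rain, Wet) + 4  [with Rain=-2, Wet=9]  = 13
Humidity = Sprinkler - 2*Rain + Growth  [with Sprinkler=-1, Rain=-2, Growth=13]  = 16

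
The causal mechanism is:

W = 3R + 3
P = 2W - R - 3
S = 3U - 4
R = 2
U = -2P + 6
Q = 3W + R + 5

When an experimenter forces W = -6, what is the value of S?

Under do(W=-6), the mechanism W = 3R + 3 is discarded; W is fixed at -6.
P = 2W - R - 3  [with W=-6, R=2]  = -17
U = -2P + 6  [with P=-17]  = 40
S = 3U - 4  [with U=40]  = 116

116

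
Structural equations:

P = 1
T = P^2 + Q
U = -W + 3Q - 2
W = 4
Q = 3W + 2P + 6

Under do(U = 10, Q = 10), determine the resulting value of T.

11

The joint intervention fixes U = 10, Q = 10, removing each variable's own equation.
T = P^2 + Q  [with P=1, Q=10]  = 11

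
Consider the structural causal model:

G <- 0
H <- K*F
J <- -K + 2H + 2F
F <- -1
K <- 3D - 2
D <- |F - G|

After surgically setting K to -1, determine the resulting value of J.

1

Under do(K=-1), the mechanism K <- 3D - 2 is discarded; K is fixed at -1.
H = K*F  [with K=-1, F=-1]  = 1
J = -K + 2H + 2F  [with K=-1, H=1, F=-1]  = 1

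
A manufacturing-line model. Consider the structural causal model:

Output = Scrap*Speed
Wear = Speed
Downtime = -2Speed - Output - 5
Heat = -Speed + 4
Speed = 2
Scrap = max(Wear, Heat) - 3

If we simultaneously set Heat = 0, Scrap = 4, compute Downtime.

-17

The joint intervention fixes Heat = 0, Scrap = 4, removing each variable's own equation.
Output = Scrap*Speed  [with Scrap=4, Speed=2]  = 8
Downtime = -2Speed - Output - 5  [with Speed=2, Output=8]  = -17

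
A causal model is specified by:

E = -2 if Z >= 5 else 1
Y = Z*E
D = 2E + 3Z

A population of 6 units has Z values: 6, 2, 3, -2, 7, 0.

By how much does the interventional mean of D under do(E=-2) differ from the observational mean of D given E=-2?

Under do(E=-2), E's equation is replaced by E=-2 for every unit. Per-unit D: 14, 2, 5, -10, 17, -4. Mean = 4.
E[D|E=-2] averages over only the 2 units with E=-2 (Z = 6, 7): D = 14, 17, mean 15.5.
Difference = 4 − 15.5 = -11.5.

-11.5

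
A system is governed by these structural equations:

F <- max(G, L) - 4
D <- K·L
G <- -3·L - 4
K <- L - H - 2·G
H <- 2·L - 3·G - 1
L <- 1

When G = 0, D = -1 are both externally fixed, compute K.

The joint intervention fixes G = 0, D = -1, removing each variable's own equation.
H = 2·L - 3·G - 1  [with L=1, G=0]  = 1
K = L - H - 2·G  [with L=1, H=1, G=0]  = 0

0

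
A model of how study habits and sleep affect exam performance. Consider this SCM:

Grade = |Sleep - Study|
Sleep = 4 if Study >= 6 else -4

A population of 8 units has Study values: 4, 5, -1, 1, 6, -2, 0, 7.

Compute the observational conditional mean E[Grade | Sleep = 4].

2.5

E[Grade|Sleep=4] averages over only the 2 units with Sleep=4 (Study = 6, 7): Grade = 2, 3, mean 2.5.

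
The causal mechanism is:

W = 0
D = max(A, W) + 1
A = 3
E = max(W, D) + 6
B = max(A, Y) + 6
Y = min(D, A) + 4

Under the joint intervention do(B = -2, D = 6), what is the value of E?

Under do(B = -2, D = 6), each intervened variable's structural equation is replaced by its fixed value.
E = max(W, D) + 6  [with W=0, D=6]  = 12

12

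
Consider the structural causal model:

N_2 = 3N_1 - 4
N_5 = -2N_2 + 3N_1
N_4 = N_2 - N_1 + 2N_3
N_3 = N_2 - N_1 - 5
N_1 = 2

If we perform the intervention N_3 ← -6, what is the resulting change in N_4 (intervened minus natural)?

The intervention breaks the incoming arrows to N_3: N_3 = N_2 - N_1 - 5 no longer applies, and N_3 = -6.
N_2 = 3N_1 - 4  [with N_1=2]  = 2
N_4 = N_2 - N_1 + 2N_3  [with N_2=2, N_1=2, N_3=-6]  = -12
Without intervention: N_2 = 3N_1 - 4  [with N_1=2]  = 2; N_3 = N_2 - N_1 - 5  [with N_2=2, N_1=2]  = -5; N_4 = N_2 - N_1 + 2N_3  [with N_2=2, N_1=2, N_3=-5]  = -10.
Change = -12 − (-10) = -2.

-2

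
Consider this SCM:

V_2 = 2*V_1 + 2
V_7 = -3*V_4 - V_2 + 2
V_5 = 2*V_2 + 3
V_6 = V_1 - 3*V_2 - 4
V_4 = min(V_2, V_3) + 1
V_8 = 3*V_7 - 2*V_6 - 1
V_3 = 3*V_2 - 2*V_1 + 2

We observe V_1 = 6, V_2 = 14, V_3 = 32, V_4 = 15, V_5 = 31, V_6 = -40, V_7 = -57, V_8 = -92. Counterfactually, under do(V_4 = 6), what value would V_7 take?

-30

The intervention breaks the incoming arrows to V_4: V_4 = min(V_2, V_3) + 1 no longer applies, and V_4 = 6.
V_2 = 2*V_1 + 2  [with V_1=6]  = 14
V_7 = -3*V_4 - V_2 + 2  [with V_4=6, V_2=14]  = -30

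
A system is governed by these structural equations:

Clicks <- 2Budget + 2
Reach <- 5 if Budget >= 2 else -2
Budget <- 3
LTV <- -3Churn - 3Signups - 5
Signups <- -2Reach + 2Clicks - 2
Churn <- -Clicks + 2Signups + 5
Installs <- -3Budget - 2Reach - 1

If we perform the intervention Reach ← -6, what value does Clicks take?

8

The intervention breaks the incoming arrows to Reach: Reach <- 5 if Budget >= 2 else -2 no longer applies, and Reach = -6.
Since Clicks is not a descendant of the intervened variable, it is unaffected.
Clicks = 2Budget + 2  [with Budget=3]  = 8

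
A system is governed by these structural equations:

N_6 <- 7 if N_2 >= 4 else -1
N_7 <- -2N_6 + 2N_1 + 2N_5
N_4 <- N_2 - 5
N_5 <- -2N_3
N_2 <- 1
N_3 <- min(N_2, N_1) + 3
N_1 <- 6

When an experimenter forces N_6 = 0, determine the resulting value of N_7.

-4

Intervening sets N_6 = 0 and removes its equation (N_6 <- 7 if N_2 >= 4 else -1).
N_3 = min(N_2, N_1) + 3  [with N_2=1, N_1=6]  = 4
N_5 = -2N_3  [with N_3=4]  = -8
N_7 = -2N_6 + 2N_1 + 2N_5  [with N_6=0, N_1=6, N_5=-8]  = -4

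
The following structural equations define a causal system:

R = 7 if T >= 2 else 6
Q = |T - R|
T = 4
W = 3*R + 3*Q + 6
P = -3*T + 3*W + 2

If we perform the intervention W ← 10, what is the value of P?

Intervening sets W = 10 and removes its equation (W = 3*R + 3*Q + 6).
P = -3*T + 3*W + 2  [with T=4, W=10]  = 20

20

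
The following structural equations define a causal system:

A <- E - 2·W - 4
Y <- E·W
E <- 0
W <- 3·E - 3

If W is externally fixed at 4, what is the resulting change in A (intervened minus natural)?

-14

Under do(W=4), the mechanism W <- 3·E - 3 is discarded; W is fixed at 4.
A = E - 2·W - 4  [with E=0, W=4]  = -12
Without intervention: W = 3·E - 3  [with E=0]  = -3; A = E - 2·W - 4  [with E=0, W=-3]  = 2.
Change = -12 − 2 = -14.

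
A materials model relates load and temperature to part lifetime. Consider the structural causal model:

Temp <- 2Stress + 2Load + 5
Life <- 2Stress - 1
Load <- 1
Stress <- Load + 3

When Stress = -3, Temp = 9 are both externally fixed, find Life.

Setting Stress = -3, Temp = 9 by intervention discards those variables' equations.
Life = 2Stress - 1  [with Stress=-3]  = -7

-7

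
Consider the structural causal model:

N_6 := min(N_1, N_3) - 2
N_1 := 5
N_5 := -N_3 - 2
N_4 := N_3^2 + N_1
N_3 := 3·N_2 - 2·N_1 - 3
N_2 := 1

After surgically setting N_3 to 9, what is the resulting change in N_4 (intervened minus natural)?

The intervention breaks the incoming arrows to N_3: N_3 := 3·N_2 - 2·N_1 - 3 no longer applies, and N_3 = 9.
N_4 = N_3^2 + N_1  [with N_3=9, N_1=5]  = 86
Without intervention: N_3 = 3·N_2 - 2·N_1 - 3  [with N_2=1, N_1=5]  = -10; N_4 = N_3^2 + N_1  [with N_3=-10, N_1=5]  = 105.
Change = 86 − 105 = -19.

-19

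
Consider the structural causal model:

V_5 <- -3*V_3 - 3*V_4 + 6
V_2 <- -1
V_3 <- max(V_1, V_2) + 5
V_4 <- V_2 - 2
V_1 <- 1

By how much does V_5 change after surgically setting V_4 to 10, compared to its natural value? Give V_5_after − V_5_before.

Intervening sets V_4 = 10 and removes its equation (V_4 <- V_2 - 2).
V_3 = max(V_1, V_2) + 5  [with V_1=1, V_2=-1]  = 6
V_5 = -3*V_3 - 3*V_4 + 6  [with V_3=6, V_4=10]  = -42
Without intervention: V_3 = max(V_1, V_2) + 5  [with V_1=1, V_2=-1]  = 6; V_4 = V_2 - 2  [with V_2=-1]  = -3; V_5 = -3*V_3 - 3*V_4 + 6  [with V_3=6, V_4=-3]  = -3.
Change = -42 − (-3) = -39.

-39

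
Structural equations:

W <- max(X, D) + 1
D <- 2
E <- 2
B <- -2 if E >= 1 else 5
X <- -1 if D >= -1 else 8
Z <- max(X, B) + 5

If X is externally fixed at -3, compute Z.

3

Under do(X=-3), the mechanism X <- -1 if D >= -1 else 8 is discarded; X is fixed at -3.
B = -2 if E >= 1 else 5  [with E=2]  = -2
Z = max(X, B) + 5  [with X=-3, B=-2]  = 3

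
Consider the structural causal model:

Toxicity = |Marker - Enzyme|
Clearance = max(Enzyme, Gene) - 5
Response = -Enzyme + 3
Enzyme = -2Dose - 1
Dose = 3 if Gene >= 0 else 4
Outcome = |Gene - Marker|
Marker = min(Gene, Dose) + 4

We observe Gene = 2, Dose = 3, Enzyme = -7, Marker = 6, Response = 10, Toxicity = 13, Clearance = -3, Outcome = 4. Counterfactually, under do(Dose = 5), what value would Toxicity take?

Under do(Dose=5), the mechanism Dose = 3 if Gene >= 0 else 4 is discarded; Dose is fixed at 5.
Enzyme = -2Dose - 1  [with Dose=5]  = -11
Marker = min(Gene, Dose) + 4  [with Gene=2, Dose=5]  = 6
Toxicity = |Marker - Enzyme|  [with Marker=6, Enzyme=-11]  = 17

17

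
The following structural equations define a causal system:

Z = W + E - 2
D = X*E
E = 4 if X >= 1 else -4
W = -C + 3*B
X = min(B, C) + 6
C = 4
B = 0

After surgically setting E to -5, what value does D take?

-30

Under do(E=-5), the mechanism E = 4 if X >= 1 else -4 is discarded; E is fixed at -5.
X = min(B, C) + 6  [with B=0, C=4]  = 6
D = X*E  [with X=6, E=-5]  = -30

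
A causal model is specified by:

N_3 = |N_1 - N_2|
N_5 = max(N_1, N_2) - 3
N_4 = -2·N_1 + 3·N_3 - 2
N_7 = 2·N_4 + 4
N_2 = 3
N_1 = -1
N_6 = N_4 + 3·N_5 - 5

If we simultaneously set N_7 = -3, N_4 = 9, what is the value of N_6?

4

Setting N_7 = -3, N_4 = 9 by intervention discards those variables' equations.
N_5 = max(N_1, N_2) - 3  [with N_1=-1, N_2=3]  = 0
N_6 = N_4 + 3·N_5 - 5  [with N_4=9, N_5=0]  = 4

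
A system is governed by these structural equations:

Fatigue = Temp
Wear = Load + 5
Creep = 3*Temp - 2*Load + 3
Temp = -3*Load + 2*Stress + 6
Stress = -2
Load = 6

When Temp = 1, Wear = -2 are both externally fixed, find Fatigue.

1

Setting Temp = 1, Wear = -2 by intervention discards those variables' equations.
Fatigue = Temp  [with Temp=1]  = 1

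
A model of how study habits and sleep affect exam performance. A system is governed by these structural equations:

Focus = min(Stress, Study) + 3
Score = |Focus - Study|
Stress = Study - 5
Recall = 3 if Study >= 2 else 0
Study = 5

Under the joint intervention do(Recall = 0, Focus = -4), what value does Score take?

Under do(Recall = 0, Focus = -4), each intervened variable's structural equation is replaced by its fixed value.
Score = |Focus - Study|  [with Focus=-4, Study=5]  = 9

9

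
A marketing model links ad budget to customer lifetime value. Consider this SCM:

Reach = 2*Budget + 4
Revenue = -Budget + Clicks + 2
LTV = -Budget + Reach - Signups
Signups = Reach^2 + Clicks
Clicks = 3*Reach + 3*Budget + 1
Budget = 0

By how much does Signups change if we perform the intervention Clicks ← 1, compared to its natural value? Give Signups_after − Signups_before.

-12

The intervention breaks the incoming arrows to Clicks: Clicks = 3*Reach + 3*Budget + 1 no longer applies, and Clicks = 1.
Reach = 2*Budget + 4  [with Budget=0]  = 4
Signups = Reach^2 + Clicks  [with Reach=4, Clicks=1]  = 17
Without intervention: Reach = 2*Budget + 4  [with Budget=0]  = 4; Clicks = 3*Reach + 3*Budget + 1  [with Reach=4, Budget=0]  = 13; Signups = Reach^2 + Clicks  [with Reach=4, Clicks=13]  = 29.
Change = 17 − 29 = -12.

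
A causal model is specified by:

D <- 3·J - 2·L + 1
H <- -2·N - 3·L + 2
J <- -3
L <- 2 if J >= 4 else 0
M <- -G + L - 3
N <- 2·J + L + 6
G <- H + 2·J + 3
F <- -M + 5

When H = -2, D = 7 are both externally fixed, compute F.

Setting H = -2, D = 7 by intervention discards those variables' equations.
L = 2 if J >= 4 else 0  [with J=-3]  = 0
G = H + 2·J + 3  [with H=-2, J=-3]  = -5
M = -G + L - 3  [with G=-5, L=0]  = 2
F = -M + 5  [with M=2]  = 3

3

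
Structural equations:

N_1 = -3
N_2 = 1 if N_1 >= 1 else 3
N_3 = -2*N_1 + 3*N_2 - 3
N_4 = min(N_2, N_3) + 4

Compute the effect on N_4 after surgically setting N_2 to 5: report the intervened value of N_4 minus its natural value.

2

Under do(N_2=5), the mechanism N_2 = 1 if N_1 >= 1 else 3 is discarded; N_2 is fixed at 5.
N_3 = -2*N_1 + 3*N_2 - 3  [with N_1=-3, N_2=5]  = 18
N_4 = min(N_2, N_3) + 4  [with N_2=5, N_3=18]  = 9
Without intervention: N_2 = 1 if N_1 >= 1 else 3  [with N_1=-3]  = 3; N_3 = -2*N_1 + 3*N_2 - 3  [with N_1=-3, N_2=3]  = 12; N_4 = min(N_2, N_3) + 4  [with N_2=3, N_3=12]  = 7.
Change = 9 − 7 = 2.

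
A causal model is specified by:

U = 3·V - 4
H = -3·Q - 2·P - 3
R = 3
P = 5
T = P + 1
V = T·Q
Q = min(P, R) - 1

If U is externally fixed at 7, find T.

6

Under do(U=7), the mechanism U = 3·V - 4 is discarded; U is fixed at 7.
Since T is not a descendant of the intervened variable, it is unaffected.
T = P + 1  [with P=5]  = 6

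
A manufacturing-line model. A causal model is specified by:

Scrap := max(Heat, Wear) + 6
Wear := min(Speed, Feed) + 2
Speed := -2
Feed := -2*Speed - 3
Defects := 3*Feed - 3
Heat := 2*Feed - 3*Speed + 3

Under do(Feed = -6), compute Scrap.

Under do(Feed=-6), the mechanism Feed := -2*Speed - 3 is discarded; Feed is fixed at -6.
Heat = 2*Feed - 3*Speed + 3  [with Feed=-6, Speed=-2]  = -3
Wear = min(Speed, Feed) + 2  [with Speed=-2, Feed=-6]  = -4
Scrap = max(Heat, Wear) + 6  [with Heat=-3, Wear=-4]  = 3

3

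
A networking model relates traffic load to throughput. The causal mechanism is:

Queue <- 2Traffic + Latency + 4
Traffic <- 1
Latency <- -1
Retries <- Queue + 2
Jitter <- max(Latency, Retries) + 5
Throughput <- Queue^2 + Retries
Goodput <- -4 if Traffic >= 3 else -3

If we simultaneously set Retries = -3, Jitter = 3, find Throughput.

22

The joint intervention fixes Retries = -3, Jitter = 3, removing each variable's own equation.
Queue = 2Traffic + Latency + 4  [with Traffic=1, Latency=-1]  = 5
Throughput = Queue^2 + Retries  [with Queue=5, Retries=-3]  = 22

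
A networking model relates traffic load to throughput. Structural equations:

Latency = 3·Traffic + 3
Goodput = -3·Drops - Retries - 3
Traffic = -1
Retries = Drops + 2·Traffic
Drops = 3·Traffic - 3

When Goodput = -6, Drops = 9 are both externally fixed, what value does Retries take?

7

Under do(Goodput = -6, Drops = 9), each intervened variable's structural equation is replaced by its fixed value.
Retries = Drops + 2·Traffic  [with Drops=9, Traffic=-1]  = 7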